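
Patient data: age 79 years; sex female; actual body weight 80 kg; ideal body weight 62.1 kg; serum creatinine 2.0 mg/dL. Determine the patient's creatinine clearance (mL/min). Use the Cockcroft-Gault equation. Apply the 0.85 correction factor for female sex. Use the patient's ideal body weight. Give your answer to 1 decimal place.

CrCl = (140 − 79) × 62.1 / (72 × 2) × 0.85 = 3788.1 / 144.00 × 0.85 ≈ 22.4 mL/min

22.4 mL/min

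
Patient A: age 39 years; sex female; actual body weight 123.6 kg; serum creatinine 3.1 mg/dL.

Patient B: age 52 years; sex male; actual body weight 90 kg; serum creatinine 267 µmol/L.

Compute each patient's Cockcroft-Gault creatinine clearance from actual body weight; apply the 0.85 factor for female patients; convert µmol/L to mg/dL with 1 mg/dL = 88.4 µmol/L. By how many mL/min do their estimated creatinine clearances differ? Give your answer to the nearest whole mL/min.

11 mL/min

Patient A: CrCl = (140 − 39) × 123.6 / (72 × 3.1) × 0.85 = 12483.6 / 223.20 × 0.85 ≈ 47.5 mL/min
Patient B: SCr = 267 / 88.4 = 3.02 mg/dL
Patient B: CrCl = (140 − 52) × 90 / (72 × 3.02) = 7920.0 / 217.44 ≈ 36.4 mL/min
|47.5 − 36.4| = 11.1 mL/min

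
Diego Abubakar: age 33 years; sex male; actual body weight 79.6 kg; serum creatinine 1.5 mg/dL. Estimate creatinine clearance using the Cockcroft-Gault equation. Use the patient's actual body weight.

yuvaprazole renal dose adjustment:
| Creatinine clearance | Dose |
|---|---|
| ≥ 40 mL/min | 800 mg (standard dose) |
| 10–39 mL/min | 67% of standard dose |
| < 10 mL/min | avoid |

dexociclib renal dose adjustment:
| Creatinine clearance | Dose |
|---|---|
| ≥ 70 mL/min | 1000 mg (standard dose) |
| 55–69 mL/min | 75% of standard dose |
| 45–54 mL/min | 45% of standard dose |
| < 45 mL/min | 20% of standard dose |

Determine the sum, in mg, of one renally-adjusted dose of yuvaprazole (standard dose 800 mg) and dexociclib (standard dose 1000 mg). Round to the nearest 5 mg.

1800 mg

CrCl = (140 − 33) × 79.6 / (72 × 1.5) = 8517.2 / 108.00 ≈ 78.9 mL/min
CrCl ≈ 79 mL/min.
yuvaprazole: ≥ 40 mL/min → 100% of 800 mg = 800 mg.
dexociclib: ≥ 70 mL/min → 100% of 1000 mg = 1000 mg.
Total = 800 + 1000 = 1800 mg.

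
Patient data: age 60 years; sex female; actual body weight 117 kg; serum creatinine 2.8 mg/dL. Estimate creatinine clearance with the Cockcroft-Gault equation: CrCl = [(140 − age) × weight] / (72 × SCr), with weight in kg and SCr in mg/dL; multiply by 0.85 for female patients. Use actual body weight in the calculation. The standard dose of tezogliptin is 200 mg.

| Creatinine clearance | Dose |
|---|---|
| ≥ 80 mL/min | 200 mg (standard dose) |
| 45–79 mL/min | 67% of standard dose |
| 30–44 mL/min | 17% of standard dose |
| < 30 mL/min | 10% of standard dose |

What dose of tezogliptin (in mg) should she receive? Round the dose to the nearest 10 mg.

CrCl = (140 − 60) × 117 / (72 × 2.8) × 0.85 = 9360.0 / 201.60 × 0.85 ≈ 39.5 mL/min
CrCl ≈ 39 mL/min → bracket 30–44 mL/min.
17% of 200 mg = 34 mg → 30 mg

30 mg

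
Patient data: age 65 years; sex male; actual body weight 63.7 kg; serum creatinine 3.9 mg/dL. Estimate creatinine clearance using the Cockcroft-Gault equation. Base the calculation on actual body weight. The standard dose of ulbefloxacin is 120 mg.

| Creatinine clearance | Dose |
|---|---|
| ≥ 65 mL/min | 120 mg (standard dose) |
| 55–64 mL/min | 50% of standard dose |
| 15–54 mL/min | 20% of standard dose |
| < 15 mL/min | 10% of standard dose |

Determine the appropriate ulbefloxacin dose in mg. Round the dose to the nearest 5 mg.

CrCl = (140 − 65) × 63.7 / (72 × 3.9) = 4777.5 / 280.80 ≈ 17.0 mL/min
CrCl ≈ 17 mL/min → bracket 15–54 mL/min.
20% of 120 mg = 24 mg → 25 mg

25 mg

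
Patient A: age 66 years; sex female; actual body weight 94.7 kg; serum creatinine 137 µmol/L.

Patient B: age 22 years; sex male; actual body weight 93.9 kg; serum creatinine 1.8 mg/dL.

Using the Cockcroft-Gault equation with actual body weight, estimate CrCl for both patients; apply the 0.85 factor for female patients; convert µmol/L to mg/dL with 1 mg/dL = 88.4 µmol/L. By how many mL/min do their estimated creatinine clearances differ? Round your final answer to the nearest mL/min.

32 mL/min

Patient A: SCr = 137 / 88.4 = 1.55 mg/dL
Patient A: CrCl = (140 − 66) × 94.7 / (72 × 1.55) × 0.85 = 7007.8 / 111.60 × 0.85 ≈ 53.4 mL/min
Patient B: CrCl = (140 − 22) × 93.9 / (72 × 1.8) = 11080.2 / 129.60 ≈ 85.5 mL/min
|53.4 − 85.5| = 32.1 mL/min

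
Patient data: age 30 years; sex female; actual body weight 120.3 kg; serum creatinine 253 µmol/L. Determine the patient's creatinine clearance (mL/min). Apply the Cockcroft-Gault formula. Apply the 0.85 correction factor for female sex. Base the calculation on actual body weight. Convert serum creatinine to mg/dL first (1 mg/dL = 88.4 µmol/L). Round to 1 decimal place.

54.6 mL/min

SCr = 253 / 88.4 = 2.862 mg/dL
CrCl = (140 − 30) × 120.3 / (72 × 2.862) × 0.85 = 13233.0 / 206.06 × 0.85 ≈ 54.6 mL/min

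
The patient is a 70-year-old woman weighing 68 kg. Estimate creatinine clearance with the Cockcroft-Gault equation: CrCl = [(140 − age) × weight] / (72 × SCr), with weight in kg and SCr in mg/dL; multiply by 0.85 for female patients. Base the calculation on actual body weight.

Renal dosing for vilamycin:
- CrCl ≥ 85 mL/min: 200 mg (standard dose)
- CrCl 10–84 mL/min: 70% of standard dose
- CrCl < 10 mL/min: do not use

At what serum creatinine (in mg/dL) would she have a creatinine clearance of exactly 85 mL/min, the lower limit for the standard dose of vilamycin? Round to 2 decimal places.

Standard dose requires CrCl ≥ 85 mL/min.
Set (140 − 70) × 68 × 0.85 / (72 × SCr) = 85
SCr = (140 − 70) × 68 × 0.85 / (72 × 85) = 0.661 mg/dL

0.66 mg/dL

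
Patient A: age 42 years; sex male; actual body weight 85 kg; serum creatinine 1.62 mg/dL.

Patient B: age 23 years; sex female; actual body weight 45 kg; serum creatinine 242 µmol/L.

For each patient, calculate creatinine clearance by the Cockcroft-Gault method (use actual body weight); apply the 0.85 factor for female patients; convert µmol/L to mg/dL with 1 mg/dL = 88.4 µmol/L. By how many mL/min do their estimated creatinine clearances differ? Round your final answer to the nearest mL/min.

49 mL/min

Patient A: CrCl = (140 − 42) × 85 / (72 × 1.62) = 8330.0 / 116.64 ≈ 71.4 mL/min
Patient B: SCr = 242 / 88.4 = 2.738 mg/dL
Patient B: CrCl = (140 − 23) × 45 / (72 × 2.738) × 0.85 = 5265.0 / 197.14 × 0.85 ≈ 22.7 mL/min
|71.4 − 22.7| = 48.7 mL/min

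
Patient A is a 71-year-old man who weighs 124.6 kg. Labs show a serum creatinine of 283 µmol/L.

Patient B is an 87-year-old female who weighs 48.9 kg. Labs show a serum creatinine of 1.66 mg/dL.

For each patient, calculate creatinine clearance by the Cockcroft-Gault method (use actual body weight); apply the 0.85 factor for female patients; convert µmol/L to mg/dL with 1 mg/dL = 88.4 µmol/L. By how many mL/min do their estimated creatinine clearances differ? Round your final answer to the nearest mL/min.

Patient A: SCr = 283 / 88.4 = 3.201 mg/dL
Patient A: CrCl = (140 − 71) × 124.6 / (72 × 3.201) = 8597.4 / 230.47 ≈ 37.3 mL/min
Patient B: CrCl = (140 − 87) × 48.9 / (72 × 1.66) × 0.85 = 2591.7 / 119.52 × 0.85 ≈ 18.4 mL/min
|37.3 − 18.4| = 18.9 mL/min

19 mL/min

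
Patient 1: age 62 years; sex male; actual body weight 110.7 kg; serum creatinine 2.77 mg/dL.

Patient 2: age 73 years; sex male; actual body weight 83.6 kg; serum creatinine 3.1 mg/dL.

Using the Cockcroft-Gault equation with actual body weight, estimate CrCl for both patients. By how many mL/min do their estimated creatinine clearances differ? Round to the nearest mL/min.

18 mL/min

Patient 1: CrCl = (140 − 62) × 110.7 / (72 × 2.77) = 8634.6 / 199.44 ≈ 43.3 mL/min
Patient 2: CrCl = (140 − 73) × 83.6 / (72 × 3.1) = 5601.2 / 223.20 ≈ 25.1 mL/min
|43.3 − 25.1| = 18.2 mL/min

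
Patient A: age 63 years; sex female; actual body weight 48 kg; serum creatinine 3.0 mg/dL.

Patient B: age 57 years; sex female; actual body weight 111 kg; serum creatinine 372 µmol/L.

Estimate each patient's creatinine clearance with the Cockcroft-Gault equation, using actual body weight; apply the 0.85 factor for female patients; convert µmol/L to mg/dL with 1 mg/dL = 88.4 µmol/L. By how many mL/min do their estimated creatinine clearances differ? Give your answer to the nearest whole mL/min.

Patient A: CrCl = (140 − 63) × 48 / (72 × 3) × 0.85 = 3696.0 / 216.00 × 0.85 ≈ 14.5 mL/min
Patient B: SCr = 372 / 88.4 = 4.208 mg/dL
Patient B: CrCl = (140 − 57) × 111 / (72 × 4.208) × 0.85 = 9213.0 / 302.98 × 0.85 ≈ 25.8 mL/min
|14.5 − 25.8| = 11.3 mL/min

11 mL/min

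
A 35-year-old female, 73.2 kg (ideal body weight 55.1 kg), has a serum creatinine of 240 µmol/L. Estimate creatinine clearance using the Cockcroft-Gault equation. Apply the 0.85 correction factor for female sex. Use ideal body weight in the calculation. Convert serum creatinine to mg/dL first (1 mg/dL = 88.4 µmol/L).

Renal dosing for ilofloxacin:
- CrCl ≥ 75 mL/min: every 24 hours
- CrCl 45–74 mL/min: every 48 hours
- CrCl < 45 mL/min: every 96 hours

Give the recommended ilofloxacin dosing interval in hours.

SCr = 240 / 88.4 = 2.715 mg/dL
CrCl = (140 − 35) × 55.1 / (72 × 2.715) × 0.85 = 5785.5 / 195.48 × 0.85 ≈ 25.2 mL/min
CrCl ≈ 25 mL/min → bracket < 45 mL/min → every 96 hours.

every 96 hours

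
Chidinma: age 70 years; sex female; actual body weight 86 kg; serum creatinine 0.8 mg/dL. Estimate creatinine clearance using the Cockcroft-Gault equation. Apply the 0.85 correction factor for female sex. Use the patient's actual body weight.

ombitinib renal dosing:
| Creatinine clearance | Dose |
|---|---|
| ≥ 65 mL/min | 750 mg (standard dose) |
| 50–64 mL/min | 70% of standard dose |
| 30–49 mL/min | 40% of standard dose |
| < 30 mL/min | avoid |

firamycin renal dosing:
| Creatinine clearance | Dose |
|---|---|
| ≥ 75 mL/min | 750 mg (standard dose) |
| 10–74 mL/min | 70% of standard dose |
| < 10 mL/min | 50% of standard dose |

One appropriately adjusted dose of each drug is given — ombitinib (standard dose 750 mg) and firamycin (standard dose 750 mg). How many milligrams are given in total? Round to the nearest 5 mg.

1500 mg

CrCl = (140 − 70) × 86 / (72 × 0.8) × 0.85 = 6020.0 / 57.60 × 0.85 ≈ 88.8 mL/min
CrCl ≈ 89 mL/min.
ombitinib: ≥ 65 mL/min → 100% of 750 mg = 750 mg.
firamycin: ≥ 75 mL/min → 100% of 750 mg = 750 mg.
Total = 750 + 750 = 1500 mg.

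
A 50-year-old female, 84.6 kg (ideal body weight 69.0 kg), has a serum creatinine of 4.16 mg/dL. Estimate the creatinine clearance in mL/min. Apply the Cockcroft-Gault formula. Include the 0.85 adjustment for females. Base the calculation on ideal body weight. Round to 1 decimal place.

17.6 mL/min

CrCl = (140 − 50) × 69 / (72 × 4.16) × 0.85 = 6210.0 / 299.52 × 0.85 ≈ 17.6 mL/min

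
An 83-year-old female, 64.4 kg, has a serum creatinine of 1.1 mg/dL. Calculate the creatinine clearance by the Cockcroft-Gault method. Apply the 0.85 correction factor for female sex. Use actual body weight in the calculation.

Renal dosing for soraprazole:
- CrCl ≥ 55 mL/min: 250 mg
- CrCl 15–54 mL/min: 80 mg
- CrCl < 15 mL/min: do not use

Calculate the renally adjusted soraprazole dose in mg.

CrCl = (140 − 83) × 64.4 / (72 × 1.1) × 0.85 = 3670.8 / 79.20 × 0.85 ≈ 39.4 mL/min
CrCl ≈ 39 mL/min → bracket 15–54 mL/min.
Dose for this bracket: 80 mg.

80 mg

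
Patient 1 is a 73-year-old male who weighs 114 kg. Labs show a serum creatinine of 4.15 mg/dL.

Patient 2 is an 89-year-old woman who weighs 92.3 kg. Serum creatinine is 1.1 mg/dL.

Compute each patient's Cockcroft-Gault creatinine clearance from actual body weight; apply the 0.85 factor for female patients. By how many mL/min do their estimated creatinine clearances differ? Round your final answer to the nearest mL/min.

Patient 1: CrCl = (140 − 73) × 114 / (72 × 4.15) = 7638.0 / 298.80 ≈ 25.6 mL/min
Patient 2: CrCl = (140 − 89) × 92.3 / (72 × 1.1) × 0.85 = 4707.3 / 79.20 × 0.85 ≈ 50.5 mL/min
|25.6 − 50.5| = 24.9 mL/min

25 mL/min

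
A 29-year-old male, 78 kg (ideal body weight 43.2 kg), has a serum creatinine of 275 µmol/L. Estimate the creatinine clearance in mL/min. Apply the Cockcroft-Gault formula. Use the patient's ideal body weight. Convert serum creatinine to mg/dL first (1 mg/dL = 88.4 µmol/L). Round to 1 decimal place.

21.4 mL/min

SCr = 275 / 88.4 = 3.111 mg/dL
CrCl = (140 − 29) × 43.2 / (72 × 3.111) = 4795.2 / 223.99 ≈ 21.4 mL/min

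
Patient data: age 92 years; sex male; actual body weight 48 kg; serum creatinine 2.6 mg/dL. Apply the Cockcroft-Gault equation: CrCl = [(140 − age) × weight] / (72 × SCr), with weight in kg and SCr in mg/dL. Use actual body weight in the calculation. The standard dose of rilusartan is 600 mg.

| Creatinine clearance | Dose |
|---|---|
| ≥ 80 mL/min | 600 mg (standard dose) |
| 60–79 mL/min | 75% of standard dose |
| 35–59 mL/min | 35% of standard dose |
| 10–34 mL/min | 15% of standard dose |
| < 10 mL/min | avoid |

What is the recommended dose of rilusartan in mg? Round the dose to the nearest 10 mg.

90 mg

CrCl = (140 − 92) × 48 / (72 × 2.6) = 2304.0 / 187.20 ≈ 12.3 mL/min
CrCl ≈ 12 mL/min → bracket 10–34 mL/min.
15% of 600 mg = 90 mg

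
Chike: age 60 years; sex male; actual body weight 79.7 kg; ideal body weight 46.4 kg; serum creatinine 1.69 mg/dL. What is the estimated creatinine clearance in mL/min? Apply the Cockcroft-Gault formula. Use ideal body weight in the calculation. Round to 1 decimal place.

CrCl = (140 − 60) × 46.4 / (72 × 1.69) = 3712.0 / 121.68 ≈ 30.5 mL/min

30.5 mL/min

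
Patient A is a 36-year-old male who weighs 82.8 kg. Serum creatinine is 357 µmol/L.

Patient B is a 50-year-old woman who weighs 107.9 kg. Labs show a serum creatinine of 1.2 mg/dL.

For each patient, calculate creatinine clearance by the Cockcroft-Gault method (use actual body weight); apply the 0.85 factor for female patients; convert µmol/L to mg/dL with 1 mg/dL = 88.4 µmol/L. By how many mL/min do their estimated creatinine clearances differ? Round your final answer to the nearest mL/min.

Patient A: SCr = 357 / 88.4 = 4.038 mg/dL
Patient A: CrCl = (140 − 36) × 82.8 / (72 × 4.038) = 8611.2 / 290.74 ≈ 29.6 mL/min
Patient B: CrCl = (140 − 50) × 107.9 / (72 × 1.2) × 0.85 = 9711.0 / 86.40 × 0.85 ≈ 95.5 mL/min
|29.6 − 95.5| = 65.9 mL/min

66 mL/min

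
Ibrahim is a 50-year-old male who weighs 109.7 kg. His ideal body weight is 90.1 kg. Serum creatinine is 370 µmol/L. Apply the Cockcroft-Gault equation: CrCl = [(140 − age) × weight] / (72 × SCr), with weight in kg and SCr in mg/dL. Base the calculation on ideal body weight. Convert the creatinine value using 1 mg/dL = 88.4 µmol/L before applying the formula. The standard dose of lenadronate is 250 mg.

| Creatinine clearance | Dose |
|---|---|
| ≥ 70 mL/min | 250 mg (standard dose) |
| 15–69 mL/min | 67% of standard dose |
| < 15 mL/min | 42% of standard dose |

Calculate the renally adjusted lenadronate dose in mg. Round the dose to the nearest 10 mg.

170 mg

SCr = 370 / 88.4 = 4.186 mg/dL
CrCl = (140 − 50) × 90.1 / (72 × 4.186) = 8109.0 / 301.39 ≈ 26.9 mL/min
CrCl ≈ 27 mL/min → bracket 15–69 mL/min.
67% of 250 mg = 167.5 mg → 170 mg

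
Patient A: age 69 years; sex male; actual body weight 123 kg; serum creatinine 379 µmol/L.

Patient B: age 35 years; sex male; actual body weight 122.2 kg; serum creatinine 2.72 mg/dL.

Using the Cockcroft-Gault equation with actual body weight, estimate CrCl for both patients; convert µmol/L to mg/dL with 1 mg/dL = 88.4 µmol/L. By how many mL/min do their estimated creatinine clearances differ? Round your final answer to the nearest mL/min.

37 mL/min

Patient A: SCr = 379 / 88.4 = 4.287 mg/dL
Patient A: CrCl = (140 − 69) × 123 / (72 × 4.287) = 8733.0 / 308.66 ≈ 28.3 mL/min
Patient B: CrCl = (140 − 35) × 122.2 / (72 × 2.72) = 12831.0 / 195.84 ≈ 65.5 mL/min
|28.3 − 65.5| = 37.2 mL/min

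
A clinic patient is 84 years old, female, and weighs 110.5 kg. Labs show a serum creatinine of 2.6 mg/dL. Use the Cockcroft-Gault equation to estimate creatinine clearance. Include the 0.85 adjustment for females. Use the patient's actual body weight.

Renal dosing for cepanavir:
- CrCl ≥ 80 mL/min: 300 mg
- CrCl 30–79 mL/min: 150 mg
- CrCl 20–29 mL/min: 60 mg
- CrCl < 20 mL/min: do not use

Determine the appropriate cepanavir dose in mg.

CrCl = (140 − 84) × 110.5 / (72 × 2.6) × 0.85 = 6188.0 / 187.20 × 0.85 ≈ 28.1 mL/min
CrCl ≈ 28 mL/min → bracket 20–29 mL/min.
Dose for this bracket: 60 mg.

60 mg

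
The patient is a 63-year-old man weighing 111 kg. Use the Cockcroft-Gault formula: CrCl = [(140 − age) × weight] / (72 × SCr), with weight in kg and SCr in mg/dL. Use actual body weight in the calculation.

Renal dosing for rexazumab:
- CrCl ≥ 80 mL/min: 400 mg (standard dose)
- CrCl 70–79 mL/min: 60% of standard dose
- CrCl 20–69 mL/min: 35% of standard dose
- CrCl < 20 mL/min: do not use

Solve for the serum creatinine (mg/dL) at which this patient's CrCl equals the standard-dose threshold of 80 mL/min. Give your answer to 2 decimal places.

1.48 mg/dL

Standard dose requires CrCl ≥ 80 mL/min.
Set (140 − 63) × 111 / (72 × SCr) = 80
SCr = (140 − 63) × 111 / (72 × 80) = 1.484 mg/dL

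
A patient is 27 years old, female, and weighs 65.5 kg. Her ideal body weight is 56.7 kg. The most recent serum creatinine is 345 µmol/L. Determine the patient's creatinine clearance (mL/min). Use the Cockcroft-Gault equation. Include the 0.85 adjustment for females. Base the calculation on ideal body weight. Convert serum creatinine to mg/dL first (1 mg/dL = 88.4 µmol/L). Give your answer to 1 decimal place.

19.4 mL/min

SCr = 345 / 88.4 = 3.903 mg/dL
CrCl = (140 − 27) × 56.7 / (72 × 3.903) × 0.85 = 6407.1 / 281.02 × 0.85 ≈ 19.4 mL/min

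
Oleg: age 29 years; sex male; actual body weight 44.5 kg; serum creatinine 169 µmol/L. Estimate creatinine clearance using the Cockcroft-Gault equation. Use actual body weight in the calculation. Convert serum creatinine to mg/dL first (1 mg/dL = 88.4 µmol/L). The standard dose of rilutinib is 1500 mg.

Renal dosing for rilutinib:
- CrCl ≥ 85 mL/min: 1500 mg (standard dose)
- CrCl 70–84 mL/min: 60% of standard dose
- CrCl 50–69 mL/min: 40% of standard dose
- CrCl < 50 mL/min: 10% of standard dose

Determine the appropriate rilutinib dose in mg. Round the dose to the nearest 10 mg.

150 mg

SCr = 169 / 88.4 = 1.912 mg/dL
CrCl = (140 − 29) × 44.5 / (72 × 1.912) = 4939.5 / 137.66 ≈ 35.9 mL/min
CrCl ≈ 36 mL/min → bracket < 50 mL/min.
10% of 1500 mg = 150 mg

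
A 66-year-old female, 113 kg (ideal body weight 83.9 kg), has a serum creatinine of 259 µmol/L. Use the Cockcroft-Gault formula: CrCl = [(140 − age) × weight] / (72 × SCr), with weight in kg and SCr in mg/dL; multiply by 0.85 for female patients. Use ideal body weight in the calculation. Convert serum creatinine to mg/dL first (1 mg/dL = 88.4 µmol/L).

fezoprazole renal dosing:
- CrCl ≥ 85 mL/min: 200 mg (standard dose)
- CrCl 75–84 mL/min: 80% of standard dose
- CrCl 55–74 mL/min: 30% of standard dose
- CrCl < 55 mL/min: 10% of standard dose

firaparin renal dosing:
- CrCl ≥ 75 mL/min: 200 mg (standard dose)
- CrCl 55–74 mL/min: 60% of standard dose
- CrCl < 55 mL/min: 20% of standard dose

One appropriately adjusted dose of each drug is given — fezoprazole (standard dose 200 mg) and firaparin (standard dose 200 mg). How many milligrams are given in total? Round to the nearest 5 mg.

SCr = 259 / 88.4 = 2.93 mg/dL
CrCl = (140 − 66) × 83.9 / (72 × 2.93) × 0.85 = 6208.6 / 210.96 × 0.85 ≈ 25.0 mL/min
CrCl ≈ 25 mL/min.
fezoprazole: < 55 mL/min → 10% of 200 mg = 20 mg.
firaparin: < 55 mL/min → 20% of 200 mg = 40 mg.
Total = 20 + 40 = 60 mg.

60 mg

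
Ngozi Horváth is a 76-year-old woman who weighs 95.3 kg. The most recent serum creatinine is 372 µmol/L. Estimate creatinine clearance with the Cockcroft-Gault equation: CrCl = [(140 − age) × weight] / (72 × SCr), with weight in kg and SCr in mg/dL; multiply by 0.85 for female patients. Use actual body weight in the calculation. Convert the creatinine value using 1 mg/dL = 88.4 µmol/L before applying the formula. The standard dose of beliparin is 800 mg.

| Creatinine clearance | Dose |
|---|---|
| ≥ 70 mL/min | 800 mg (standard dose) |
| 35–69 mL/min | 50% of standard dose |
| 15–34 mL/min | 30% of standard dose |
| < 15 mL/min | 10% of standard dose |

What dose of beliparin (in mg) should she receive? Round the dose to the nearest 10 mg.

SCr = 372 / 88.4 = 4.208 mg/dL
CrCl = (140 − 76) × 95.3 / (72 × 4.208) × 0.85 = 6099.2 / 302.98 × 0.85 ≈ 17.1 mL/min
CrCl ≈ 17 mL/min → bracket 15–34 mL/min.
30% of 800 mg = 240 mg

240 mg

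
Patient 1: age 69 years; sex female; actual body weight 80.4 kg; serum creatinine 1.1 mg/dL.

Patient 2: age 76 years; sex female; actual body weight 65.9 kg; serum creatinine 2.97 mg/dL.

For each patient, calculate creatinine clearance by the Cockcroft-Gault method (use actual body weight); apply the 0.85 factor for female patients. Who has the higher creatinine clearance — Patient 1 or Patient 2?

Patient 1

Patient 1: CrCl = (140 − 69) × 80.4 / (72 × 1.1) × 0.85 = 5708.4 / 79.20 × 0.85 ≈ 61.3 mL/min
Patient 2: CrCl = (140 − 76) × 65.9 / (72 × 2.97) × 0.85 = 4217.6 / 213.84 × 0.85 ≈ 16.8 mL/min
61.3 vs 16.8 mL/min → Patient 1 is higher.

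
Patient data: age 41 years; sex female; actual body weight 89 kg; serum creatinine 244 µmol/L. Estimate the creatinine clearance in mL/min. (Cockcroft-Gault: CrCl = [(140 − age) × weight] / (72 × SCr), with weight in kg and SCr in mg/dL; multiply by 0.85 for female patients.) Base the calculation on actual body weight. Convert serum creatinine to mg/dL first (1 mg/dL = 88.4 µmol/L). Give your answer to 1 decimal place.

SCr = 244 / 88.4 = 2.76 mg/dL
CrCl = (140 − 41) × 89 / (72 × 2.76) × 0.85 = 8811.0 / 198.72 × 0.85 ≈ 37.7 mL/min

37.7 mL/min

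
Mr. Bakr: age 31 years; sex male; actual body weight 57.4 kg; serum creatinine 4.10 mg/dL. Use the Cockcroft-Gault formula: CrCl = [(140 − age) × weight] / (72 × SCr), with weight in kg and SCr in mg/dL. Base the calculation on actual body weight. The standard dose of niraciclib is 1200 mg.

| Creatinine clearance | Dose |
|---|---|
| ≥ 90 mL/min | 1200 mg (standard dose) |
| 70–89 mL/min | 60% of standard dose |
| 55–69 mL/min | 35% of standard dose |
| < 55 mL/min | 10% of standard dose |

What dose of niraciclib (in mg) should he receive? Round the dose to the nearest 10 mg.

CrCl = (140 − 31) × 57.4 / (72 × 4.1) = 6256.6 / 295.20 ≈ 21.2 mL/min
CrCl ≈ 21 mL/min → bracket < 55 mL/min.
10% of 1200 mg = 120 mg

120 mg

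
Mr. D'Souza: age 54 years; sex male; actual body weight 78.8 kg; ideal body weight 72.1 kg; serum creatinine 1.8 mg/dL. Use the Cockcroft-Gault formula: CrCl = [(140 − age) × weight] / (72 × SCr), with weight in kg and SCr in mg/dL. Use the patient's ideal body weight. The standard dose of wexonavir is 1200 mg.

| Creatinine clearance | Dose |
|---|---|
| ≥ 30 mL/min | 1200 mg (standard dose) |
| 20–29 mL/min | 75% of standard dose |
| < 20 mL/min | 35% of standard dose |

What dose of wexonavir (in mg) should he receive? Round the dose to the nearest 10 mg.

CrCl = (140 − 54) × 72.1 / (72 × 1.8) = 6200.6 / 129.60 ≈ 47.8 mL/min
CrCl ≈ 48 mL/min → bracket ≥ 30 mL/min.
100% of 1200 mg = 1200 mg

1200 mg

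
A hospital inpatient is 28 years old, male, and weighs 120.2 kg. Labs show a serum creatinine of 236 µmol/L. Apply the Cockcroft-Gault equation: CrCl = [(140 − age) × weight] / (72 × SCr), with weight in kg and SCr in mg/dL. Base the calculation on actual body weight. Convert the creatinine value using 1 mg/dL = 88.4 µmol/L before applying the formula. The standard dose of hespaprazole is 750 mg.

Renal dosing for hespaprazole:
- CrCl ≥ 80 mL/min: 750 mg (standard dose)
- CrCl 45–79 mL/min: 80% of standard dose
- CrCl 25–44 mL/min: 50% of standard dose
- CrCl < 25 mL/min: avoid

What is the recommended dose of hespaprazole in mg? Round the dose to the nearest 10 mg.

SCr = 236 / 88.4 = 2.67 mg/dL
CrCl = (140 − 28) × 120.2 / (72 × 2.67) = 13462.4 / 192.24 ≈ 70.0 mL/min
CrCl ≈ 70 mL/min → bracket 45–79 mL/min.
80% of 750 mg = 600 mg

600 mg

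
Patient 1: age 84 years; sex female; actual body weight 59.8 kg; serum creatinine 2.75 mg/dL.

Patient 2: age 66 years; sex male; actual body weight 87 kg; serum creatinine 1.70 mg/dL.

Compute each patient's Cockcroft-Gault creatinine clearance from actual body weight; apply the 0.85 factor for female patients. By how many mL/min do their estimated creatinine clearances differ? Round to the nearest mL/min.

Patient 1: CrCl = (140 − 84) × 59.8 / (72 × 2.75) × 0.85 = 3348.8 / 198.00 × 0.85 ≈ 14.4 mL/min
Patient 2: CrCl = (140 − 66) × 87 / (72 × 1.7) = 6438.0 / 122.40 ≈ 52.6 mL/min
|14.4 − 52.6| = 38.2 mL/min

38 mL/min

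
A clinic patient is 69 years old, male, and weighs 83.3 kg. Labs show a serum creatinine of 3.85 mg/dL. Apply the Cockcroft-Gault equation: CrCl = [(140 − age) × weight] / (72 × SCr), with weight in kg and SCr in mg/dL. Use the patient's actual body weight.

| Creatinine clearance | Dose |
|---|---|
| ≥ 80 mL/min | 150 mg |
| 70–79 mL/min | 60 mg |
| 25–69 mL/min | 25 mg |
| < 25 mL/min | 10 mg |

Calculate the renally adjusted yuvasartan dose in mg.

10 mg

CrCl = (140 − 69) × 83.3 / (72 × 3.85) = 5914.3 / 277.20 ≈ 21.3 mL/min
CrCl ≈ 21 mL/min → bracket < 25 mL/min.
Dose for this bracket: 10 mg.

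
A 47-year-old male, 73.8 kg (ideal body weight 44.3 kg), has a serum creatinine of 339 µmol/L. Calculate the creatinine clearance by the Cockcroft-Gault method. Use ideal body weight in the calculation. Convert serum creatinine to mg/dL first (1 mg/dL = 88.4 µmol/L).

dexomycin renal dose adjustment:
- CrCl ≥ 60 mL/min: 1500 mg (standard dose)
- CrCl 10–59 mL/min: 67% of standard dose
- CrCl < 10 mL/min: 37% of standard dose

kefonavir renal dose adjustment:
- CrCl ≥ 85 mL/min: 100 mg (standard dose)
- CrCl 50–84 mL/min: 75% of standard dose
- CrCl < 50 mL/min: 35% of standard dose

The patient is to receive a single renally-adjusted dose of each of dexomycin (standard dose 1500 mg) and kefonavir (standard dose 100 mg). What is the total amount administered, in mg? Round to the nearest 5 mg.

1040 mg

SCr = 339 / 88.4 = 3.835 mg/dL
CrCl = (140 − 47) × 44.3 / (72 × 3.835) = 4119.9 / 276.12 ≈ 14.9 mL/min
CrCl ≈ 15 mL/min.
dexomycin: 10–59 mL/min → 67% of 1500 mg = 1005 mg.
kefonavir: < 50 mL/min → 35% of 100 mg = 35 mg.
Total = 1005 + 35 = 1040 mg.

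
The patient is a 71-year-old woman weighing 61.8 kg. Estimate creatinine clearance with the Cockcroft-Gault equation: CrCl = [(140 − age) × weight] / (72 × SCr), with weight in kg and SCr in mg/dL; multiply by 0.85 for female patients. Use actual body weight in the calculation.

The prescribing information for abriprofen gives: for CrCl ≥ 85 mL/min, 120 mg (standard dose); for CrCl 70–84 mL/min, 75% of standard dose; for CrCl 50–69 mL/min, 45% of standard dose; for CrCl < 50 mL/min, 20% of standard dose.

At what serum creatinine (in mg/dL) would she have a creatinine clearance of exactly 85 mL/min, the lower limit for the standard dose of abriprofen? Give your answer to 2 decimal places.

Standard dose requires CrCl ≥ 85 mL/min.
Set (140 − 71) × 61.8 × 0.85 / (72 × SCr) = 85
SCr = (140 − 71) × 61.8 × 0.85 / (72 × 85) = 0.592 mg/dL

0.59 mg/dL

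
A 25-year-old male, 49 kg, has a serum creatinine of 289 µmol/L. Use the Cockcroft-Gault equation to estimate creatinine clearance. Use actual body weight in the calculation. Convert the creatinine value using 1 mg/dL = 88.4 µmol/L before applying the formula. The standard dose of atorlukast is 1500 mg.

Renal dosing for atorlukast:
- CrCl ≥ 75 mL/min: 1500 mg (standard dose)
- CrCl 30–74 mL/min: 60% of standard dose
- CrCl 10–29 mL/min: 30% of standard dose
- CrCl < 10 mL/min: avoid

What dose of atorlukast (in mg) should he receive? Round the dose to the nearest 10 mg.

SCr = 289 / 88.4 = 3.269 mg/dL
CrCl = (140 − 25) × 49 / (72 × 3.269) = 5635.0 / 235.37 ≈ 23.9 mL/min
CrCl ≈ 24 mL/min → bracket 10–29 mL/min.
30% of 1500 mg = 450 mg

450 mg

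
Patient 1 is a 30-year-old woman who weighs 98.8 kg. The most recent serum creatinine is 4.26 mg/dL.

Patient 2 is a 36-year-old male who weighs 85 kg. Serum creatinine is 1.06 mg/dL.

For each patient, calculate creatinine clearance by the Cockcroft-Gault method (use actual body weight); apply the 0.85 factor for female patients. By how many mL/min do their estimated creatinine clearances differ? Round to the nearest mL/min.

Patient 1: CrCl = (140 − 30) × 98.8 / (72 × 4.26) × 0.85 = 10868.0 / 306.72 × 0.85 ≈ 30.1 mL/min
Patient 2: CrCl = (140 − 36) × 85 / (72 × 1.06) = 8840.0 / 76.32 ≈ 115.8 mL/min
|30.1 − 115.8| = 85.7 mL/min

86 mL/min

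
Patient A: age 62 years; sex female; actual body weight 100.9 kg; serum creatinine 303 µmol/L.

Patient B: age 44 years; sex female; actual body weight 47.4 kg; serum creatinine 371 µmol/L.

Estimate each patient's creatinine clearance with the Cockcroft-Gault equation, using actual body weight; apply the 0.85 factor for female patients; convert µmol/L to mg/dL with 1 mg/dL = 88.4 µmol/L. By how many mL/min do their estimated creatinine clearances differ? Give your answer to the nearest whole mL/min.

14 mL/min

Patient A: SCr = 303 / 88.4 = 3.428 mg/dL
Patient A: CrCl = (140 − 62) × 100.9 / (72 × 3.428) × 0.85 = 7870.2 / 246.82 × 0.85 ≈ 27.1 mL/min
Patient B: SCr = 371 / 88.4 = 4.197 mg/dL
Patient B: CrCl = (140 − 44) × 47.4 / (72 × 4.197) × 0.85 = 4550.4 / 302.18 × 0.85 ≈ 12.8 mL/min
|27.1 − 12.8| = 14.3 mL/min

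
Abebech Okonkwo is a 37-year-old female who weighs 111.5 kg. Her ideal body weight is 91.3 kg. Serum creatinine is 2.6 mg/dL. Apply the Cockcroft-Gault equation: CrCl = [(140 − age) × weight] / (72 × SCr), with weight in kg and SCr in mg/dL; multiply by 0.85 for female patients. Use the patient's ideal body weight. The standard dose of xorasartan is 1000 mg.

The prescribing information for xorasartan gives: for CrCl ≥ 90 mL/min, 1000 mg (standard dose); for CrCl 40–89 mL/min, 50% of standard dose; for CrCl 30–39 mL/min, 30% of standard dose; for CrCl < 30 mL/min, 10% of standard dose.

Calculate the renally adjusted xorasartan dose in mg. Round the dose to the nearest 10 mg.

CrCl = (140 − 37) × 91.3 / (72 × 2.6) × 0.85 = 9403.9 / 187.20 × 0.85 ≈ 42.7 mL/min
CrCl ≈ 43 mL/min → bracket 40–89 mL/min.
50% of 1000 mg = 500 mg

500 mg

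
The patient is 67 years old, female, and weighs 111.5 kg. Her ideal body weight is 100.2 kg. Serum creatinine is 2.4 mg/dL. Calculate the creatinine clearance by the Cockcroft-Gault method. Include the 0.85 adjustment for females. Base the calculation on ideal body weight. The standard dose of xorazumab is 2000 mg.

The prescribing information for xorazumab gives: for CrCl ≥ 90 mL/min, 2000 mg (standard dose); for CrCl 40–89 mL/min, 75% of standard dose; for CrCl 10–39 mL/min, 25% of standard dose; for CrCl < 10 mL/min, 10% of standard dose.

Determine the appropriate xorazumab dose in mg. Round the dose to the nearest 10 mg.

CrCl = (140 − 67) × 100.2 / (72 × 2.4) × 0.85 = 7314.6 / 172.80 × 0.85 ≈ 36.0 mL/min
CrCl ≈ 36 mL/min → bracket 10–39 mL/min.
25% of 2000 mg = 500 mg

500 mg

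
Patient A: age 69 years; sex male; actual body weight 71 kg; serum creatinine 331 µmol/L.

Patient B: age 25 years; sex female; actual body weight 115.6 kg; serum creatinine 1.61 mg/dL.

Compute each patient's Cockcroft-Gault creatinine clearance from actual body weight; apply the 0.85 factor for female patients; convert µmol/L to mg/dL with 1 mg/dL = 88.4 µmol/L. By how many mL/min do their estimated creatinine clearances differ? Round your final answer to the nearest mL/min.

79 mL/min

Patient A: SCr = 331 / 88.4 = 3.744 mg/dL
Patient A: CrCl = (140 − 69) × 71 / (72 × 3.744) = 5041.0 / 269.57 ≈ 18.7 mL/min
Patient B: CrCl = (140 − 25) × 115.6 / (72 × 1.61) × 0.85 = 13294.0 / 115.92 × 0.85 ≈ 97.5 mL/min
|18.7 − 97.5| = 78.8 mL/min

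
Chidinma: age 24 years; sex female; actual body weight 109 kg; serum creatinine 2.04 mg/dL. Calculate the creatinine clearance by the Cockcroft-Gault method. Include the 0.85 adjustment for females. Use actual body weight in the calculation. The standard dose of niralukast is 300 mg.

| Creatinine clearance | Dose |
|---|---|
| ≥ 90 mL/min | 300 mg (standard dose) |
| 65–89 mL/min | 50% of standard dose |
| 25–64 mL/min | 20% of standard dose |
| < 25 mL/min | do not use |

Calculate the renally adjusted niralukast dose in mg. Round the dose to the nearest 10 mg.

150 mg

CrCl = (140 − 24) × 109 / (72 × 2.04) × 0.85 = 12644.0 / 146.88 × 0.85 ≈ 73.2 mL/min
CrCl ≈ 73 mL/min → bracket 65–89 mL/min.
50% of 300 mg = 150 mg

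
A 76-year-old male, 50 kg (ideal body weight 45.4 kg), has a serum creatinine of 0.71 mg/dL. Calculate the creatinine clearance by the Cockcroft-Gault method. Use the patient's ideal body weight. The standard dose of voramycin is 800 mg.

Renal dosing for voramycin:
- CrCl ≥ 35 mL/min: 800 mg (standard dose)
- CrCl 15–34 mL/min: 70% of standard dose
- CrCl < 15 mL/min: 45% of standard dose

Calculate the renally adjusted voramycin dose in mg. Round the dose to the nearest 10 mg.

800 mg

CrCl = (140 − 76) × 45.4 / (72 × 0.71) = 2905.6 / 51.12 ≈ 56.8 mL/min
CrCl ≈ 57 mL/min → bracket ≥ 35 mL/min.
100% of 800 mg = 800 mg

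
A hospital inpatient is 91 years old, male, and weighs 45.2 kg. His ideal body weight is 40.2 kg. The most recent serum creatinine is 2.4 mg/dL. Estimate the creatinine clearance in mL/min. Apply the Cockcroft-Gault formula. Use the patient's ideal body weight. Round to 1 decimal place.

CrCl = (140 − 91) × 40.2 / (72 × 2.4) = 1969.8 / 172.80 ≈ 11.4 mL/min

11.4 mL/min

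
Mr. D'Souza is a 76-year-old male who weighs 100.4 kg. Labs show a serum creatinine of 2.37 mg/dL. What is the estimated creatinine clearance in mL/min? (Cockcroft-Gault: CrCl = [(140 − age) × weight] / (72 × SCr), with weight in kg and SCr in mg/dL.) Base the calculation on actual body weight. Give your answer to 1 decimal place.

CrCl = (140 − 76) × 100.4 / (72 × 2.37) = 6425.6 / 170.64 ≈ 37.7 mL/min

37.7 mL/min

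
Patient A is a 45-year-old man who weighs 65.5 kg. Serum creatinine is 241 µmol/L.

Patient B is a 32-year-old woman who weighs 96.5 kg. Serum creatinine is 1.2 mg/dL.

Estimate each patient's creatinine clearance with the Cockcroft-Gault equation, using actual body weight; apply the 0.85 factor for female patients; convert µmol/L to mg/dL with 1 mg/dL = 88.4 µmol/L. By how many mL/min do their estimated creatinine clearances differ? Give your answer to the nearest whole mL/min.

71 mL/min

Patient A: SCr = 241 / 88.4 = 2.726 mg/dL
Patient A: CrCl = (140 − 45) × 65.5 / (72 × 2.726) = 6222.5 / 196.27 ≈ 31.7 mL/min
Patient B: CrCl = (140 − 32) × 96.5 / (72 × 1.2) × 0.85 = 10422.0 / 86.40 × 0.85 ≈ 102.5 mL/min
|31.7 − 102.5| = 70.8 mL/min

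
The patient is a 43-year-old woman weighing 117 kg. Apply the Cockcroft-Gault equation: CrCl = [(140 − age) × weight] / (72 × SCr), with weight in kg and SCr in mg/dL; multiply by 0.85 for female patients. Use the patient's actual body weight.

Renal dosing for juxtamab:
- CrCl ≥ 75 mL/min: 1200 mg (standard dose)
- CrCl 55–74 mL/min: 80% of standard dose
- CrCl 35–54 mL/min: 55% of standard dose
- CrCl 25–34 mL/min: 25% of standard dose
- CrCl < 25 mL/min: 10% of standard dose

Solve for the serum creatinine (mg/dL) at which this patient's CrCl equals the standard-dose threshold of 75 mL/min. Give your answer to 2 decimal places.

Standard dose requires CrCl ≥ 75 mL/min.
Set (140 − 43) × 117 × 0.85 / (72 × SCr) = 75
SCr = (140 − 43) × 117 × 0.85 / (72 × 75) = 1.786 mg/dL

1.79 mg/dL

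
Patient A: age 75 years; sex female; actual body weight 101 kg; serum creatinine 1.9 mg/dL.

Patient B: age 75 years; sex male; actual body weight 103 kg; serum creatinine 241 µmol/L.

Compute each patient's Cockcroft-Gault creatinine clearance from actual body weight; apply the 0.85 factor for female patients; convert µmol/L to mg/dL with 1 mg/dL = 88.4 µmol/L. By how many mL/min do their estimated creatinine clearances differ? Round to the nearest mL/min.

Patient A: CrCl = (140 − 75) × 101 / (72 × 1.9) × 0.85 = 6565.0 / 136.80 × 0.85 ≈ 40.8 mL/min
Patient B: SCr = 241 / 88.4 = 2.726 mg/dL
Patient B: CrCl = (140 − 75) × 103 / (72 × 2.726) = 6695.0 / 196.27 ≈ 34.1 mL/min
|40.8 − 34.1| = 6.7 mL/min

7 mL/min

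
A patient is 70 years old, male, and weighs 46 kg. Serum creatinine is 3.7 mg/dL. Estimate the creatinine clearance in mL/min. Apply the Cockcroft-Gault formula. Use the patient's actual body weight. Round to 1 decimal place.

12.1 mL/min

CrCl = (140 − 70) × 46 / (72 × 3.7) = 3220.0 / 266.40 ≈ 12.1 mL/min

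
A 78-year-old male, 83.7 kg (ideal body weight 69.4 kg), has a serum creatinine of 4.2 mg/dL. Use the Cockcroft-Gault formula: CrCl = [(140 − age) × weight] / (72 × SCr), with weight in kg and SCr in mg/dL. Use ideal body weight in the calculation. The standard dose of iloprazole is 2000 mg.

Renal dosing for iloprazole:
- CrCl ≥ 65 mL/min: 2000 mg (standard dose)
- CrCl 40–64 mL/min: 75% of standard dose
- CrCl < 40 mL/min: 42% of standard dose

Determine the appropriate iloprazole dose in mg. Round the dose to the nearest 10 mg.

840 mg

CrCl = (140 − 78) × 69.4 / (72 × 4.2) = 4302.8 / 302.40 ≈ 14.2 mL/min
CrCl ≈ 14 mL/min → bracket < 40 mL/min.
42% of 2000 mg = 840 mg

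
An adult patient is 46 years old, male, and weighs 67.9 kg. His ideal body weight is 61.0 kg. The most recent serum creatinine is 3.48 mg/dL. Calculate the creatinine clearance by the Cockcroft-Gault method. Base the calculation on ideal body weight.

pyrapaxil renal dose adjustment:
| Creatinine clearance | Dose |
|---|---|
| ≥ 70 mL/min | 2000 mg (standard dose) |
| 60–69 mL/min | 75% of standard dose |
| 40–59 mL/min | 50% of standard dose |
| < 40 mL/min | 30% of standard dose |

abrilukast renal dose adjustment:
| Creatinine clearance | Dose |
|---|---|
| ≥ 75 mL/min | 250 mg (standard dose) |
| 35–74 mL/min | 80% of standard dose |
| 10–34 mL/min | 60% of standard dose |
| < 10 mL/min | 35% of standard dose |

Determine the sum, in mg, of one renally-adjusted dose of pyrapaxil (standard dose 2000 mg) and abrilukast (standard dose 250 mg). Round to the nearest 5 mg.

CrCl = (140 − 46) × 61 / (72 × 3.48) = 5734.0 / 250.56 ≈ 22.9 mL/min
CrCl ≈ 23 mL/min.
pyrapaxil: < 40 mL/min → 30% of 2000 mg = 600 mg.
abrilukast: 10–34 mL/min → 60% of 250 mg = 150 mg.
Total = 600 + 150 = 750 mg.

750 mg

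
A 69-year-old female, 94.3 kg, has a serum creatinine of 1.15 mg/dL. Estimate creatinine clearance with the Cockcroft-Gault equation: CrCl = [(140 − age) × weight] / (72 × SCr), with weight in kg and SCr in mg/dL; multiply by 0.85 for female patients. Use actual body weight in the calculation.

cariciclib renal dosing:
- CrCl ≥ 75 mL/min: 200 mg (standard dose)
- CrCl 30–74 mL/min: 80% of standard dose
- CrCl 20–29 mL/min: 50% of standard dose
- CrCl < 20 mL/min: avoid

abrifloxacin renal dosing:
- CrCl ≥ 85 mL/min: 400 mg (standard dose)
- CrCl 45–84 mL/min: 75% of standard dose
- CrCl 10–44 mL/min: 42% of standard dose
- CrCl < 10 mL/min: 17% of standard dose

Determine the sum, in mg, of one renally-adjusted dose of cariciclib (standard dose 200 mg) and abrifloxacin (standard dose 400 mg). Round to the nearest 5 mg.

460 mg

CrCl = (140 − 69) × 94.3 / (72 × 1.15) × 0.85 = 6695.3 / 82.80 × 0.85 ≈ 68.7 mL/min
CrCl ≈ 69 mL/min.
cariciclib: 30–74 mL/min → 80% of 200 mg = 160 mg.
abrifloxacin: 45–84 mL/min → 75% of 400 mg = 300 mg.
Total = 160 + 300 = 460 mg.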